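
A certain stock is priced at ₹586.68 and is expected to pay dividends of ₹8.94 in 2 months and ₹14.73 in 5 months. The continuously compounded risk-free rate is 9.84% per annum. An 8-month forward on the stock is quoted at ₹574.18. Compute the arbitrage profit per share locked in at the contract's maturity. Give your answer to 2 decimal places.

PV(dividends) I = 8.94·e^(−0.0984·2/12) + 14.73·e^(−0.0984·5/12) = 22.9329
Fair forward F* = (S − I)·e^(rT) = (586.68 − 22.9329)·e^0.065600 = 563.7471 × 1.067800 = 601.9692
Market ₹574.18 < fair 601.9692: forward underpriced → reverse cash-and-carry (short the stock, invest proceeds at r, pay the dividends, go long the forward).
Profit at T = |F_mkt − F*| = |574.18 − 601.9692| = ₹27.79 per share

₹27.79 per share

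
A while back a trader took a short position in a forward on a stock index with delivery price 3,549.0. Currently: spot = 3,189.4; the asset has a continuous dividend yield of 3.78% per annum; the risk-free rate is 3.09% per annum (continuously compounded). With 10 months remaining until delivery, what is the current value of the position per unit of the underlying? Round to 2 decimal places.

368.28

Current fair forward for the remaining 10 months: F = S·e^((r − q)·T), (r − q) = 0.0309 − 0.0378 = -0.0069
F = 3189.4 · e^(-0.0069 × 10/12) = 3189.4 × 0.99426650 = 3171.1136
Value of long forward = (F − K)·e^(−rT) = (3171.1136 − 3549.0) · e^(−0.0309·10/12)
= -377.8864 × 0.97457870 = -368.28
Short position value = −(long value) = 368.28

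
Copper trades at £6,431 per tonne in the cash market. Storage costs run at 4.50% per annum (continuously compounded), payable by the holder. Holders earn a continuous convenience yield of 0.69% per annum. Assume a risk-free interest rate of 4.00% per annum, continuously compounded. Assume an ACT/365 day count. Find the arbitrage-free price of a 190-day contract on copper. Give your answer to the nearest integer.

Net carry = r + u − y = 0.0400 + 0.0450 − 0.0069 = 0.0781
F = S·e^((r+u−y)T) = 6431 · e^(0.0781 × 190/365) = 6431 · e^0.040655
= 6431 × 1.041493 = £6,698 per tonne

£6,698 per tonne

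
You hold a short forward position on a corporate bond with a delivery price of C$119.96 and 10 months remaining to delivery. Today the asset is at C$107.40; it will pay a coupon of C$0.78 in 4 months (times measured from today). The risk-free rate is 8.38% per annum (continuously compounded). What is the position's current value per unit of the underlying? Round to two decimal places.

PV(remaining coupons) I = 0.78·e^(−0.0838·4/12) = 0.7585
Current forward F = (S − I)·e^(rT) = (107.40 − 0.7585)·e^(0.0838·10/12) = 106.6415 × 1.072329 = 114.3548
Value (long) = (F − K)·e^(−rT) = (114.3548 − 119.96) × 0.932549 = -5.2271
Short position value = −(long value) = C$5.23

C$5.23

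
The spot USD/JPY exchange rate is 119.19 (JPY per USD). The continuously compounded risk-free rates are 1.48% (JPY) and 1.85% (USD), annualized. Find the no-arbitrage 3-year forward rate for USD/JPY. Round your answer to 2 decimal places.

117.87

F = S·e^((r_JPY − r_USD)T) = 119.19 · e^((0.0148 − 0.0185) × 3)
= 119.19 · e^-0.011100 = 119.19 × 0.988961
F = 117.87 JPY per USD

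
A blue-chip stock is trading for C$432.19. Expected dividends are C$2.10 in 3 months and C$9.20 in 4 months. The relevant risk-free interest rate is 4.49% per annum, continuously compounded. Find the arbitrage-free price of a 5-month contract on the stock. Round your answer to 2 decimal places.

C$429.00

PV(dividends) I = 2.10·e^(−0.0449·3/12) + 9.20·e^(−0.0449·4/12)
I = 2.0766 + 9.0633 = 11.1399
F = (S − I)·e^(rT) = (432.19 − 11.1399) · e^(0.0449·5/12)
= 421.0501 · e^0.018708 = 421.0501 × 1.018884 = C$429.00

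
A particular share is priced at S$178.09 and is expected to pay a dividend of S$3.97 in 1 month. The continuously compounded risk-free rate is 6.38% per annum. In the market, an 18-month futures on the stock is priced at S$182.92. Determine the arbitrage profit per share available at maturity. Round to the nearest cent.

S$8.71 per share

PV(dividends) I = 3.97·e^(−0.0638·1/12) = 3.9489
Fair futures F* = (S − I)·e^(rT) = (178.09 − 3.9489)·e^0.095700 = 174.1411 × 1.100429 = 191.6299
Market S$182.92 < fair 191.6299: forward underpriced → reverse cash-and-carry (short the stock, invest proceeds at r, pay the dividends, go long the forward).
Profit at T = |F_mkt − F*| = |182.92 − 191.6299| = S$8.71 per share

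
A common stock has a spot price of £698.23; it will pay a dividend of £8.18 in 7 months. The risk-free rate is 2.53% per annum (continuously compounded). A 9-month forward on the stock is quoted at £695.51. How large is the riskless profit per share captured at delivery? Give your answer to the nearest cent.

PV(dividends) I = 8.18·e^(−0.0253·7/12) = 8.0602
Fair forward F* = (S − I)·e^(rT) = (698.23 − 8.0602)·e^0.018975 = 690.1698 × 1.019156 = 703.3907
Market £695.51 < fair 703.3907: forward underpriced → reverse cash-and-carry (short the stock, invest proceeds at r, pay the dividends, go long the forward).
Profit at T = |F_mkt − F*| = |695.51 − 703.3907| = £7.88 per share

£7.88 per share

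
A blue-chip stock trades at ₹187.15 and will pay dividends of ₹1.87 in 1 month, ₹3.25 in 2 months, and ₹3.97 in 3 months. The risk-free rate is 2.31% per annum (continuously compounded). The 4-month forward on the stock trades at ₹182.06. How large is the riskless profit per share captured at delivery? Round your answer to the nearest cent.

PV(dividends) I = 1.87·e^(−0.0231·1/12) + 3.25·e^(−0.0231·2/12) + 3.97·e^(−0.0231·3/12) = 9.0511
Fair forward F* = (S − I)·e^(rT) = (187.15 − 9.0511)·e^0.007700 = 178.0989 × 1.007730 = 179.4756
Market ₹182.06 > fair 179.4756: forward overpriced → cash-and-carry (borrow at r, buy the stock and collect the dividends, short the forward).
Profit at T = |F_mkt − F*| = |182.06 − 179.4756| = ₹2.58 per share

₹2.58 per share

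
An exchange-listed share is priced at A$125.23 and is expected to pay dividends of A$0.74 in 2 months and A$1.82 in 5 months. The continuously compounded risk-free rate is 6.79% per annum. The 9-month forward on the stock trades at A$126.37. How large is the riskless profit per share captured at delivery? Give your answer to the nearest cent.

PV(dividends) I = 0.74·e^(−0.0679·2/12) + 1.82·e^(−0.0679·5/12) = 2.5009
Fair forward F* = (S − I)·e^(rT) = (125.23 − 2.5009)·e^0.050925 = 122.7291 × 1.052244 = 129.1410
Market A$126.37 < fair 129.1410: forward underpriced → reverse cash-and-carry (short the stock, invest proceeds at r, pay the dividends, go long the forward).
Profit at T = |F_mkt − F*| = |126.37 − 129.1410| = A$2.77 per share

A$2.77 per share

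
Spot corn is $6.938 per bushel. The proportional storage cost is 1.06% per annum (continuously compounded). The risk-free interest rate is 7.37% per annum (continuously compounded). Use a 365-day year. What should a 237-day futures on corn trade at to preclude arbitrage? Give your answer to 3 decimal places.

$7.328 per bushel

Net carry = r + u − y = 0.0737 + 0.0106 − 0.0000 = 0.0843
F = S·e^((r+u−y)T) = 6.938 · e^(0.0843 × 237/365) = 6.938 · e^0.054737
= 6.938 × 1.056263 = $7.328 per bushel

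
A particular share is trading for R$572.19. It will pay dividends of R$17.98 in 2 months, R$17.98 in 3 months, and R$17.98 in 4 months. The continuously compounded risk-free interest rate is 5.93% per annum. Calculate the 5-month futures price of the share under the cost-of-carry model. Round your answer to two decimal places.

R$532.03

PV(dividends) I = 17.98·e^(−0.0593·2/12) + 17.98·e^(−0.0593·3/12) + 17.98·e^(−0.0593·4/12)
I = 17.8032 + 17.7154 + 17.6281 = 53.1467
F = (S − I)·e^(rT) = (572.19 − 53.1467) · e^(0.0593·5/12)
= 519.0433 · e^0.024708 = 519.0433 × 1.025016 = R$532.03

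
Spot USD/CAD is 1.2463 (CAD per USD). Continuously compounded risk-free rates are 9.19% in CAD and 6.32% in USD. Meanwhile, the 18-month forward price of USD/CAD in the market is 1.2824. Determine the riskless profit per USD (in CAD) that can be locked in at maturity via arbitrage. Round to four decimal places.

Fair forward: F* = S·e^(carry·T), with carry = (r_CAD − r_USD) = 0.0919 − 0.0632 = 0.0287
F* = 1.2463 · e^(0.0287 × 18/12) = 1.2463 · e^0.043050 = 1.2463 × 1.043990 = 1.3011
Market 1.2824 < fair 1.3011: forward underpriced → reverse cash-and-carry (short spot, go long the forward).
At maturity, profit = |F_mkt − F*| = |1.2824 − 1.3011| = 0.0187 per USD (in CAD)

0.0187 per USD (in CAD)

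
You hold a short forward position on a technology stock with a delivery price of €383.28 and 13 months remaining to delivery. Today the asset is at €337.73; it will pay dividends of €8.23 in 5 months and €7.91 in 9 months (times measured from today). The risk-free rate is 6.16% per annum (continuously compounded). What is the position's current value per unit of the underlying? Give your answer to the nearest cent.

€36.38

PV(remaining dividends) I = 8.23·e^(−0.0616·5/12) + 7.91·e^(−0.0616·9/12) = 15.5743
Current forward F = (S − I)·e^(rT) = (337.73 − 15.5743)·e^(0.0616·13/12) = 322.1557 × 1.069010 = 344.3877
Value (long) = (F − K)·e^(−rT) = (344.3877 − 383.28) × 0.935445 = -36.3816
Short position value = −(long value) = €36.38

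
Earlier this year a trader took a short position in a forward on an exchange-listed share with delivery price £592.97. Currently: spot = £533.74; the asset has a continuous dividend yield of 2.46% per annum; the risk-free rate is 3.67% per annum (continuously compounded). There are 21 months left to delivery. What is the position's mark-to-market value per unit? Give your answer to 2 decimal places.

Current fair forward for the remaining 21 months: F = S·e^((r − q)·T), (r − q) = 0.0367 − 0.0246 = 0.0121
F = 533.74 · e^(0.0121 × 21/12) = 533.74 × 1.021401 = 545.1626
Value of long forward = (F − K)·e^(−rT) = (545.1626 − 592.97) · e^(−0.0367·21/12)
= -47.8074 × 0.937794 = -44.83
Short position value = −(long value) = £44.83

£44.83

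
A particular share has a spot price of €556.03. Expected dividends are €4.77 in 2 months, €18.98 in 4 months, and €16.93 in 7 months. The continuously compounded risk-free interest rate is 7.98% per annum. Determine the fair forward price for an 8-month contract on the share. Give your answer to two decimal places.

PV(dividends) I = 4.77·e^(−0.0798·2/12) + 18.98·e^(−0.0798·4/12) + 16.93·e^(−0.0798·7/12)
I = 4.7070 + 18.4818 + 16.1600 = 39.3488
F = (S − I)·e^(rT) = (556.03 − 39.3488) · e^(0.0798·8/12)
= 516.6812 · e^0.053200 = 516.6812 × 1.054641 = €544.91

€544.91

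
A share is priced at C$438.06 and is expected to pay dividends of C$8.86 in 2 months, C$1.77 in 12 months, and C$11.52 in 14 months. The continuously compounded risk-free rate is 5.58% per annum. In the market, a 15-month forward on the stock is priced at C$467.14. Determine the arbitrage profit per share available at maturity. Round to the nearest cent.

PV(dividends) I = 8.86·e^(−0.0558·2/12) + 1.77·e^(−0.0558·12/12) + 11.52·e^(−0.0558·14/12) = 21.2459
Fair forward F* = (S − I)·e^(rT) = (438.06 − 21.2459)·e^0.069750 = 416.8141 × 1.072240 = 446.9248
Market C$467.14 > fair 446.9248: forward overpriced → cash-and-carry (borrow at r, buy the stock and collect the dividends, short the forward).
Profit at T = |F_mkt − F*| = |467.14 − 446.9248| = C$20.22 per share

C$20.22 per share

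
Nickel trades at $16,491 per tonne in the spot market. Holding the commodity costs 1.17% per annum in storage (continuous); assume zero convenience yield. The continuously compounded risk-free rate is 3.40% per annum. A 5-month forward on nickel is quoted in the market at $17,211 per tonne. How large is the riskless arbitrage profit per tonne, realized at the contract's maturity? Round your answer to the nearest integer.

Fair forward: F* = S·e^(carry·T), with carry = (r + u) = 0.0340 + 0.0117 = 0.0457
F* = 16491 · e^(0.0457 × 5/12) = 16491 · e^0.019042 = 16491 × 1.019224 = $16808.0230
Market $17211 > fair $16808.0230: forward overpriced → cash-and-carry (buy spot, short the forward).
At maturity, profit = |F_mkt − F*| = |17211 − 16808.0230| = $403 per tonne

$403 per tonne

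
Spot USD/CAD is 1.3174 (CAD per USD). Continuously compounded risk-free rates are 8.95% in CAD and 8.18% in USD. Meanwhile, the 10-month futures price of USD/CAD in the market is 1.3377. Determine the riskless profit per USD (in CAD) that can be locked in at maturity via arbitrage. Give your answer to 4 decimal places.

0.0118 per USD (in CAD)

Fair futures: F* = S·e^(carry·T), with carry = (r_CAD − r_USD) = 0.0895 − 0.0818 = 0.0077
F* = 1.3174 · e^(0.0077 × 10/12) = 1.3174 · e^0.006417 = 1.3174 × 1.006438 = 1.3259
Market 1.3377 > fair 1.3259: forward overpriced → cash-and-carry (buy spot, short the forward).
At maturity, profit = |F_mkt − F*| = |1.3377 − 1.3259| = 0.0118 per USD (in CAD)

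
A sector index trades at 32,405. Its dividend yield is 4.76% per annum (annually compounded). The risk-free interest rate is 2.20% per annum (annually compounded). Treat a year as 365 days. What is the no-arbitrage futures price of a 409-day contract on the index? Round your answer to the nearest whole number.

31,519

F = S · (1+r)^T / (1+q)^T
= 32405 × 1.024685 / 1.053489 = 32405 × 0.972658
F = 31,519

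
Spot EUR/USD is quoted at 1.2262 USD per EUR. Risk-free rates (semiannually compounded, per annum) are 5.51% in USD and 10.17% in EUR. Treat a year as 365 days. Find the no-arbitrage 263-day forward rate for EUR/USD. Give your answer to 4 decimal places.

By covered interest parity, F = S · (1+r_USD/2)^(2T) / (1+r_EUR/2)^(2T)
= 1.2262 × 1.039942 / 1.074094 = 1.2262 × 0.968204
F = 1.1872 USD per EUR

1.1872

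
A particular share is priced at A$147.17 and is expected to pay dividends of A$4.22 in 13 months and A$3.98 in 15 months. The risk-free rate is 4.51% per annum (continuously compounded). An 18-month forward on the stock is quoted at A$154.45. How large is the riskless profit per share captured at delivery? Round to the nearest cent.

PV(dividends) I = 4.22·e^(−0.0451·13/12) + 3.98·e^(−0.0451·15/12) = 7.7806
Fair forward F* = (S − I)·e^(rT) = (147.17 − 7.7806)·e^0.067650 = 139.3894 × 1.069991 = 149.1454
Market A$154.45 > fair 149.1454: forward overpriced → cash-and-carry (borrow at r, buy the stock and collect the dividends, short the forward).
Profit at T = |F_mkt − F*| = |154.45 − 149.1454| = A$5.30 per share

A$5.30 per share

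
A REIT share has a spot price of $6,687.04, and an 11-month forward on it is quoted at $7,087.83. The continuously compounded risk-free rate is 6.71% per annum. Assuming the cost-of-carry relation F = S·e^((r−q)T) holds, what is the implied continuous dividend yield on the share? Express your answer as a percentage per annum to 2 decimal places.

From F = S·e^((r−q)T): (r − q) = ln(F/S)/T
ln(7087.83/6687.04) = ln(1.059935) = 0.058208
(r − q) = 0.058208 / (11/12) = 0.063500
q = r − ln(F/S)/T = 0.0671 − 0.063500 = 0.003600
q = 0.36%

0.36%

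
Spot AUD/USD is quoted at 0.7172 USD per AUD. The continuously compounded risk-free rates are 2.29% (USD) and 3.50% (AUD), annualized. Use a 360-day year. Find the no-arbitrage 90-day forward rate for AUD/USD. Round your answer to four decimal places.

0.7150

F = S·e^((r_USD − r_AUD)T) = 0.7172 · e^((0.0229 − 0.0350) × 90/360)
= 0.7172 · e^-0.003025 = 0.7172 × 0.996980
F = 0.7150 USD per AUD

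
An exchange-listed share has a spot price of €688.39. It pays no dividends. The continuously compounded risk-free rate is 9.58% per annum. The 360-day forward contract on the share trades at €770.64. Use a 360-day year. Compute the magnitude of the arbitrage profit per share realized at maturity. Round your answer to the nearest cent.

€13.04 per share

Fair forward: F* = S·e^(carry·T), with carry = r = 0.0958
F* = 688.39 · e^(0.0958 × 360/360) = 688.39 · e^0.095800 = 688.39 × 1.100539 = €757.6000
Market €770.64 > fair €757.6000: forward overpriced → cash-and-carry (buy spot, short the forward).
At maturity, profit = |F_mkt − F*| = |770.64 − 757.6000| = €13.04 per share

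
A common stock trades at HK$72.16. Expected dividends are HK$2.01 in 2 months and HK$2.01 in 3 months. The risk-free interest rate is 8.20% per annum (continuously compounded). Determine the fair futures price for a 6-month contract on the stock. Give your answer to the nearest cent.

PV(dividends) I = 2.01·e^(−0.0820·2/12) + 2.01·e^(−0.0820·3/12)
I = 1.9827 + 1.9692 = 3.9519
F = (S − I)·e^(rT) = (72.16 − 3.9519) · e^(0.0820·6/12)
= 68.2081 · e^0.041000 = 68.2081 × 1.041852 = HK$71.06

HK$71.06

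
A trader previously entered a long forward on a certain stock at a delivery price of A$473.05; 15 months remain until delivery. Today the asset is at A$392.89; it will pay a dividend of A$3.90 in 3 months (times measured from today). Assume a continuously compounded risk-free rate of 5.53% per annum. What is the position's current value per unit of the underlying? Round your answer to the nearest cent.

-A$52.41

PV(remaining dividends) I = 3.90·e^(−0.0553·3/12) = 3.8465
Current forward F = (S − I)·e^(rT) = (392.89 − 3.8465)·e^(0.0553·15/12) = 389.0435 × 1.071570 = 416.8873
Value (long) = (F − K)·e^(−rT) = (416.8873 − 473.05) × 0.933210 = -52.4116
Value = -A$52.41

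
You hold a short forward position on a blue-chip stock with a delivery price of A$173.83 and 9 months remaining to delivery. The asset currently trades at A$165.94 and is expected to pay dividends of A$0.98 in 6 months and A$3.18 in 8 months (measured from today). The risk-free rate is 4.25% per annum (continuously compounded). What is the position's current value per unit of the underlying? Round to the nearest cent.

A$6.49

PV(remaining dividends) I = 0.98·e^(−0.0425·6/12) + 3.18·e^(−0.0425·8/12) = 4.0506
Current forward F = (S − I)·e^(rT) = (165.94 − 4.0506)·e^(0.0425·9/12) = 161.8894 × 1.032388 = 167.1327
Value (long) = (F − K)·e^(−rT) = (167.1327 − 173.83) × 0.968628 = -6.4872
Short position value = −(long value) = A$6.49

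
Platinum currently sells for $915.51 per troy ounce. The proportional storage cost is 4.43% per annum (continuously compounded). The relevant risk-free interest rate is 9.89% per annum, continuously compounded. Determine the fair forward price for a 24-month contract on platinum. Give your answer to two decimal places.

$1,219.12 per troy ounce

Net carry = r + u − y = 0.0989 + 0.0443 − 0.0000 = 0.1432
F = S·e^((r+u−y)T) = 915.51 · e^(0.1432 × 24/12) = 915.51 · e^0.286400
= 915.51 × 1.331625 = $1,219.12 per troy ounce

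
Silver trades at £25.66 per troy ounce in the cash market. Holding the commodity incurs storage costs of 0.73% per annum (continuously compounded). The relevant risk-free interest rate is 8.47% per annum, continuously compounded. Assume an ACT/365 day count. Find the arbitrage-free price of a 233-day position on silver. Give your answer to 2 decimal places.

£27.21 per troy ounce

Net carry = r + u − y = 0.0847 + 0.0073 − 0.0000 = 0.0920
F = S·e^((r+u−y)T) = 25.66 · e^(0.0920 × 233/365) = 25.66 · e^0.058729
= 25.66 × 1.060488 = £27.21 per troy ounce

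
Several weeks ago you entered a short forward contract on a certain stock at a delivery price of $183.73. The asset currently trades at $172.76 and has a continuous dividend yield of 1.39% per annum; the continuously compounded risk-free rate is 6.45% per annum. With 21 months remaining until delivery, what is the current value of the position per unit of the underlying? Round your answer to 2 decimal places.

Current fair forward for the remaining 21 months: F = S·e^((r − q)·T), (r − q) = 0.0645 − 0.0139 = 0.0506
F = 172.76 · e^(0.0506 × 21/12) = 172.76 × 1.092589 = 188.7557
Value of long forward = (F − K)·e^(−rT) = (188.7557 − 183.73) · e^(−0.0645·21/12)
= 5.0257 × 0.893262 = 4.49
Short position value = −(long value) = -$4.49

-$4.49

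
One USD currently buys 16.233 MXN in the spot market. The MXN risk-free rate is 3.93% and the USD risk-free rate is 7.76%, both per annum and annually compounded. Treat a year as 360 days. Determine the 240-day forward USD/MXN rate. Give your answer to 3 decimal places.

15.846

By covered interest parity, F = S · (1+r_MXN)^T / (1+r_USD)^T
= 16.233 × 1.026031 / 1.051086 = 16.233 × 0.976163
F = 15.846 MXN per USD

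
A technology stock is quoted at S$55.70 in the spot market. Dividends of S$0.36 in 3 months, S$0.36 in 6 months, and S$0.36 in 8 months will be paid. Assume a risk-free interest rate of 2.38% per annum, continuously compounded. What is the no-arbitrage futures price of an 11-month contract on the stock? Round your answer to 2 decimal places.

S$55.84

PV(dividends) I = 0.36·e^(−0.0238·3/12) + 0.36·e^(−0.0238·6/12) + 0.36·e^(−0.0238·8/12)
I = 0.3579 + 0.3557 + 0.3543 = 1.0679
F = (S − I)·e^(rT) = (55.70 − 1.0679) · e^(0.0238·11/12)
= 54.6321 · e^0.021817 = 54.6321 × 1.022057 = S$55.84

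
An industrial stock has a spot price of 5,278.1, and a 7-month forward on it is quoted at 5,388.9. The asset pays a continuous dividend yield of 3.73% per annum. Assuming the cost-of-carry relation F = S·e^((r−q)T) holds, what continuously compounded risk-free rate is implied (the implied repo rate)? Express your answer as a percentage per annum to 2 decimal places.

From F = S·e^((r−q)T): (r − q) = ln(F/S)/T
ln(5388.9/5278.1) = ln(1.020992) = 0.020775
(r − q) = 0.020775 / (7/12) = 0.035614
r = ln(F/S)/T + q = 0.035614 + 0.0373 = 0.072914
r = 7.29%

7.29%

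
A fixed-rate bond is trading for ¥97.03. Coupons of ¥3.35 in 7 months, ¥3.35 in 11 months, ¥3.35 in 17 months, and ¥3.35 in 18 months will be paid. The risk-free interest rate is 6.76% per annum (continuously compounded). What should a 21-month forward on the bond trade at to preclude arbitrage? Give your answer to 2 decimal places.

¥95.21

PV(coupons) I = 3.35·e^(−0.0676·7/12) + 3.35·e^(−0.0676·11/12) + 3.35·e^(−0.0676·17/12) + 3.35·e^(−0.0676·18/12)
I = 3.2205 + 3.1487 + 3.0441 + 3.0270 = 12.4403
F = (S − I)·e^(rT) = (97.03 − 12.4403) · e^(0.0676·21/12)
= 84.5897 · e^0.118300 = 84.5897 × 1.125582 = ¥95.21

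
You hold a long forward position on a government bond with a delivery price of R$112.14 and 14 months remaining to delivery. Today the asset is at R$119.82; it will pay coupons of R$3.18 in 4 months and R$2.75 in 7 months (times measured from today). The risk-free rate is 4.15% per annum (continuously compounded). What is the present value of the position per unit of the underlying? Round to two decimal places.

PV(remaining coupons) I = 3.18·e^(−0.0415·4/12) + 2.75·e^(−0.0415·7/12) = 5.8205
Current forward F = (S − I)·e^(rT) = (119.82 − 5.8205)·e^(0.0415·14/12) = 113.9995 × 1.049608 = 119.6548
Value (long) = (F − K)·e^(−rT) = (119.6548 − 112.14) × 0.952737 = 7.1596
Value = R$7.16

R$7.16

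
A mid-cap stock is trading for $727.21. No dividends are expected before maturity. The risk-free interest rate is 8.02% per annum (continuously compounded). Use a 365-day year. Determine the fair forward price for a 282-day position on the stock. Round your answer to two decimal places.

F = S·e^(rT) = 727.21 · e^(0.0802 × 282/365)
= 727.21 · e^0.061963 = 727.21 × 1.063923
F = $773.70

$773.70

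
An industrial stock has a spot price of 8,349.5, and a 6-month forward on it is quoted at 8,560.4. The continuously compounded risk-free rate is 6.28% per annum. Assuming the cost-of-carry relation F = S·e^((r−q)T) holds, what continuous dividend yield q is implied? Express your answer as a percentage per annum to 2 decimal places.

1.29%

From F = S·e^((r−q)T): (r − q) = ln(F/S)/T
ln(8560.4/8349.5) = ln(1.025259) = 0.024945
(r − q) = 0.024945 / (6/12) = 0.049890
q = r − ln(F/S)/T = 0.0628 − 0.049890 = 0.012910
q = 1.29%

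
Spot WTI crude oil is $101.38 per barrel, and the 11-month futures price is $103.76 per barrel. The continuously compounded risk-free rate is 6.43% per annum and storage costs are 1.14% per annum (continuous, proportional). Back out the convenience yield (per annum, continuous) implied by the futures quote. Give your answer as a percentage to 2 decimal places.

F = S·e^((r+u−y)T) ⇒ (r+u−y) = ln(F/S)/T
ln(103.76/101.38) = 0.023205; /T ⇒ 0.025315
y = r + u − ln(F/S)/T = 0.0643 + 0.0114 − 0.025315 = 0.050385
y = 5.04%

5.04%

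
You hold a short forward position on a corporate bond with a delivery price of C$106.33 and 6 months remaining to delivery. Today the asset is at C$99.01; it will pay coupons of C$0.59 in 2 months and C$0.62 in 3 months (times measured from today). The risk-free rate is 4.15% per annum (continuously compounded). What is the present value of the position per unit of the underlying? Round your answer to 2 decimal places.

PV(remaining coupons) I = 0.59·e^(−0.0415·2/12) + 0.62·e^(−0.0415·3/12) = 1.1995
Current forward F = (S − I)·e^(rT) = (99.01 − 1.1995)·e^(0.0415·6/12) = 97.8105 × 1.020967 = 99.8613
Value (long) = (F − K)·e^(−rT) = (99.8613 − 106.33) × 0.979464 = -6.3359
Short position value = −(long value) = C$6.34

C$6.34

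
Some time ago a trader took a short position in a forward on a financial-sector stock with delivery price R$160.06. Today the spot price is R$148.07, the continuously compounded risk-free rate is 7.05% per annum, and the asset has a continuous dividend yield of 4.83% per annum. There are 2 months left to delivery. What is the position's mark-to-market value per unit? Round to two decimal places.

R$11.31

Current fair forward for the remaining 2 months: F = S·e^((r − q)·T), (r − q) = 0.0705 − 0.0483 = 0.0222
F = 148.07 · e^(0.0222 × 2/12) = 148.07 × 1.003707 = 148.6189
Value of long forward = (F − K)·e^(−rT) = (148.6189 − 160.06) · e^(−0.0705·2/12)
= -11.4411 × 0.988319 = -11.31
Short position value = −(long value) = R$11.31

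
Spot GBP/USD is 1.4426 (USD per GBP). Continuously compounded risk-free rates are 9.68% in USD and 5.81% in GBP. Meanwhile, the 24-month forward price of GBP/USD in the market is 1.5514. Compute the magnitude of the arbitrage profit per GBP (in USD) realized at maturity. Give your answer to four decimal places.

Fair forward: F* = S·e^(carry·T), with carry = (r_USD − r_GBP) = 0.0968 − 0.0581 = 0.0387
F* = 1.4426 · e^(0.0387 × 24/12) = 1.4426 · e^0.077400 = 1.4426 × 1.080474 = 1.5587
Market 1.5514 < fair 1.5587: forward underpriced → reverse cash-and-carry (short spot, go long the forward).
At maturity, profit = |F_mkt − F*| = |1.5514 − 1.5587| = 0.0073 per GBP (in USD)

0.0073 per GBP (in USD)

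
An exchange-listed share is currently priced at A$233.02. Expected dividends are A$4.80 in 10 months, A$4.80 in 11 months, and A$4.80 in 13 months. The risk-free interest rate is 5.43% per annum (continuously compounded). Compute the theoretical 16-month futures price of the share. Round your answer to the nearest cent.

A$235.81

PV(dividends) I = 4.80·e^(−0.0543·10/12) + 4.80·e^(−0.0543·11/12) + 4.80·e^(−0.0543·13/12)
I = 4.5876 + 4.5669 + 4.5258 = 13.6803
F = (S − I)·e^(rT) = (233.02 − 13.6803) · e^(0.0543·16/12)
= 219.3397 · e^0.072400 = 219.3397 × 1.075085 = A$235.81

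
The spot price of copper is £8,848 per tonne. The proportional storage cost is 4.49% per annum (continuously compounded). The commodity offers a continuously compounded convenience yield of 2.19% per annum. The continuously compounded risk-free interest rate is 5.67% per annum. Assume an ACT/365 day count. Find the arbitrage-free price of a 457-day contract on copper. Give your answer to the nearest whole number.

Net carry = r + u − y = 0.0567 + 0.0449 − 0.0219 = 0.0797
F = S·e^((r+u−y)T) = 8848 · e^(0.0797 × 457/365) = 8848 · e^0.099789
= 8848 × 1.104938 = £9,776 per tonne

£9,776 per tonne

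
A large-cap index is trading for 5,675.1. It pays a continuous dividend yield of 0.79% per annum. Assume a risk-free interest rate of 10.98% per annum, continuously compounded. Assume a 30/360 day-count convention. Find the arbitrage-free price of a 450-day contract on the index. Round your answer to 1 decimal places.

F = S·e^((r − q)T) = 5675.1 · e^((0.1098 − 0.0079) × 450/360)
= 5675.1 · e^0.127375 = 5675.1 × 1.135843
F = 6,446.0

6,446.0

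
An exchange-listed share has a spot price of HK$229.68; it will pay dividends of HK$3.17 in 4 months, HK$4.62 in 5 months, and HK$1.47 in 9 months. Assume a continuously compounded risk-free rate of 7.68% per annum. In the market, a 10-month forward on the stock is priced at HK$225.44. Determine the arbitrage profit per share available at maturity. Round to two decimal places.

HK$9.88 per share

PV(dividends) I = 3.17·e^(−0.0768·4/12) + 4.62·e^(−0.0768·5/12) + 1.47·e^(−0.0768·9/12) = 8.9521
Fair forward F* = (S − I)·e^(rT) = (229.68 − 8.9521)·e^0.064000 = 220.7279 × 1.066092 = 235.3162
Market HK$225.44 < fair 235.3162: forward underpriced → reverse cash-and-carry (short the stock, invest proceeds at r, pay the dividends, go long the forward).
Profit at T = |F_mkt − F*| = |225.44 − 235.3162| = HK$9.88 per share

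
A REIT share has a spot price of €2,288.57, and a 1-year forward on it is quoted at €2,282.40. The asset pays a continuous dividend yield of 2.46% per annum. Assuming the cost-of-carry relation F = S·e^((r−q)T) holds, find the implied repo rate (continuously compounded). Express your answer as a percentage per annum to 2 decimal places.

From F = S·e^((r−q)T): (r − q) = ln(F/S)/T
ln(2282.40/2288.57) = ln(0.997304) = -0.002700
(r − q) = -0.002700 / (1) = -0.002700
r = ln(F/S)/T + q = -0.002700 + 0.0246 = 0.021900
r = 2.19%

2.19%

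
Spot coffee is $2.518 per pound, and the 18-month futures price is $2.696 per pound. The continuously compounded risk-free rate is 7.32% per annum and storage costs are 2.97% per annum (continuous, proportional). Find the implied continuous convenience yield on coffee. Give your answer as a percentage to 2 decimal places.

5.74%

F = S·e^((r+u−y)T) ⇒ (r+u−y) = ln(F/S)/T
ln(2.696/2.518) = 0.068304; /T ⇒ 0.045536
y = r + u − ln(F/S)/T = 0.0732 + 0.0297 − 0.045536 = 0.057364
y = 5.74%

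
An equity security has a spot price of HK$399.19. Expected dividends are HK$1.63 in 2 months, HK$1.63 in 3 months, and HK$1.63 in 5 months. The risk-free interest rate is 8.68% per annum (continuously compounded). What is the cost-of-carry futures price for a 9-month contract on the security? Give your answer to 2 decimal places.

PV(dividends) I = 1.63·e^(−0.0868·2/12) + 1.63·e^(−0.0868·3/12) + 1.63·e^(−0.0868·5/12)
I = 1.6066 + 1.5950 + 1.5721 = 4.7737
F = (S − I)·e^(rT) = (399.19 − 4.7737) · e^(0.0868·9/12)
= 394.4163 · e^0.065100 = 394.4163 × 1.067266 = HK$420.95

HK$420.95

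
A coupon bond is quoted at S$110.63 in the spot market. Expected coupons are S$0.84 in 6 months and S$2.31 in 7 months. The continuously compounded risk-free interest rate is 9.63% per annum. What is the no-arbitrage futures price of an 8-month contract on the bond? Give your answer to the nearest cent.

PV(coupons) I = 0.84·e^(−0.0963·6/12) + 2.31·e^(−0.0963·7/12)
I = 0.8005 + 2.1838 = 2.9843
F = (S − I)·e^(rT) = (110.63 − 2.9843) · e^(0.0963·8/12)
= 107.6457 · e^0.064200 = 107.6457 × 1.066306 = S$114.78

S$114.78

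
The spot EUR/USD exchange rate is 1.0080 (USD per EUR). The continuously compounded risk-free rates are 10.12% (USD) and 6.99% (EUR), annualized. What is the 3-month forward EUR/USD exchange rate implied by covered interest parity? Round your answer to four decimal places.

F = S·e^((r_USD − r_EUR)T) = 1.0080 · e^((0.1012 − 0.0699) × 3/12)
= 1.0080 · e^0.007825 = 1.0080 × 1.007856
F = 1.0159 USD per EUR

1.0159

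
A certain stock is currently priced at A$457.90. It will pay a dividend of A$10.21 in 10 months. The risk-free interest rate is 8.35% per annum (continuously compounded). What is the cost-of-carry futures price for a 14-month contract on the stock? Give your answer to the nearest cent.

A$494.25

PV(dividends) I = 10.21·e^(−0.0835·10/12)
I = 9.5237
F = (S − I)·e^(rT) = (457.90 − 9.5237) · e^(0.0835·14/12)
= 448.3763 · e^0.097417 = 448.3763 × 1.102320 = A$494.25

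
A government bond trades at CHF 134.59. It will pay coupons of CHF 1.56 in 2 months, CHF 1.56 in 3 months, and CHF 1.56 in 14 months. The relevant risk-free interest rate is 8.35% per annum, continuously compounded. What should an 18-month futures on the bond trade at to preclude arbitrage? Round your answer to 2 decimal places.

PV(coupons) I = 1.56·e^(−0.0835·2/12) + 1.56·e^(−0.0835·3/12) + 1.56·e^(−0.0835·14/12)
I = 1.5384 + 1.5278 + 1.4152 = 4.4814
F = (S − I)·e^(rT) = (134.59 − 4.4814) · e^(0.0835·18/12)
= 130.1086 · e^0.125250 = 130.1086 × 1.133432 = CHF 147.47

CHF 147.47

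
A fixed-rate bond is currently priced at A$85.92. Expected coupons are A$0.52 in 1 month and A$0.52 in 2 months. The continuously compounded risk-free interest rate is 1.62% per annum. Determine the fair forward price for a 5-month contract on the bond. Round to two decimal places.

PV(coupons) I = 0.52·e^(−0.0162·1/12) + 0.52·e^(−0.0162·2/12)
I = 0.5193 + 0.5186 = 1.0379
F = (S − I)·e^(rT) = (85.92 − 1.0379) · e^(0.0162·5/12)
= 84.8821 · e^0.006750 = 84.8821 × 1.006773 = A$85.46

A$85.46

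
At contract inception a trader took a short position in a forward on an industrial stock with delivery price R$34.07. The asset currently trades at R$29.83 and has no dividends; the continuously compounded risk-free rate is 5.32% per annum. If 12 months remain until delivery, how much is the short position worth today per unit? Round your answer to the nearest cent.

R$2.47

Current fair forward for the remaining 12 months: F = S·e^(r·T), r = 0.0532
F = 29.83 · e^(0.0532 × 12/12) = 29.83 × 1.054641 = 31.4599
Value of long forward = (F − K)·e^(−rT) = (31.4599 − 34.07) · e^(−0.0532·12/12)
= -2.6101 × 0.948190 = -2.47
Short position value = −(long value) = R$2.47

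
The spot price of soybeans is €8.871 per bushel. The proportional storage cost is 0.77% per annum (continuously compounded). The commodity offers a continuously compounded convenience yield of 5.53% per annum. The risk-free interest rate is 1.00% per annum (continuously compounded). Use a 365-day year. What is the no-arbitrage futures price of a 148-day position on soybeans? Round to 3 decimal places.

€8.737 per bushel

Net carry = r + u − y = 0.0100 + 0.0077 − 0.0553 = -0.0376
F = S·e^((r+u−y)T) = 8.871 · e^(-0.0376 × 148/365) = 8.871 · e^-0.015246
= 8.871 × 0.984870 = €8.737 per bushel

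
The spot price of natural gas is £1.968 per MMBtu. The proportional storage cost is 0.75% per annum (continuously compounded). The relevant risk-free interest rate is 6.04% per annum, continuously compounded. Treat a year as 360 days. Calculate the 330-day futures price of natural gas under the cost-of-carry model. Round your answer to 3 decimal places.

Net carry = r + u − y = 0.0604 + 0.0075 − 0.0000 = 0.0679
F = S·e^((r+u−y)T) = 1.968 · e^(0.0679 × 330/360) = 1.968 · e^0.062242
= 1.968 × 1.064220 = £2.094 per MMBtu

£2.094 per MMBtu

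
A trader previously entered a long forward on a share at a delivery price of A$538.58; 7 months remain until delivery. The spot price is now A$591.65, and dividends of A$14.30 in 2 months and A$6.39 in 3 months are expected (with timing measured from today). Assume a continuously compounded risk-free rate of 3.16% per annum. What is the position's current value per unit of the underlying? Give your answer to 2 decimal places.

A$42.34

PV(remaining dividends) I = 14.30·e^(−0.0316·2/12) + 6.39·e^(−0.0316·3/12) = 20.5646
Current forward F = (S − I)·e^(rT) = (591.65 − 20.5646)·e^(0.0316·7/12) = 571.0854 × 1.018604 = 581.7099
Value (long) = (F − K)·e^(−rT) = (581.7099 − 538.58) × 0.981736 = 42.3422
Value = A$42.34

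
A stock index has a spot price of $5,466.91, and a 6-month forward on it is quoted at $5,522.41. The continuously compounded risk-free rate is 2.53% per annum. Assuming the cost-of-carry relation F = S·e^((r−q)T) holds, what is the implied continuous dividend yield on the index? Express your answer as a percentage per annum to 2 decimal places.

0.51%

From F = S·e^((r−q)T): (r − q) = ln(F/S)/T
ln(5522.41/5466.91) = ln(1.010152) = 0.010101
(r − q) = 0.010101 / (6/12) = 0.020202
q = r − ln(F/S)/T = 0.0253 − 0.020202 = 0.005098
q = 0.51%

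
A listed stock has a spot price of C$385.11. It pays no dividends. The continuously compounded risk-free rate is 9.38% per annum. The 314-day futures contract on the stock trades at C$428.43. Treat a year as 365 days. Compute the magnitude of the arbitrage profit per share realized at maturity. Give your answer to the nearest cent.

C$10.96 per share

Fair futures: F* = S·e^(carry·T), with carry = r = 0.0938
F* = 385.11 · e^(0.0938 × 314/365) = 385.11 · e^0.080694 = 385.11 × 1.084039 = C$417.4743
Market C$428.43 > fair C$417.4743: forward overpriced → cash-and-carry (buy spot, short the forward).
At maturity, profit = |F_mkt − F*| = |428.43 − 417.4743| = C$10.96 per share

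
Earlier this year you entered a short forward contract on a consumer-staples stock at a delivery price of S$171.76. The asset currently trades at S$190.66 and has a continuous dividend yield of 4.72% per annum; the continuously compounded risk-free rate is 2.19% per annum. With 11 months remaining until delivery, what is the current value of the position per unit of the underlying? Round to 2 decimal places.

-S$14.24

Current fair forward for the remaining 11 months: F = S·e^((r − q)·T), (r − q) = 0.0219 − 0.0472 = -0.0253
F = 190.66 · e^(-0.0253 × 11/12) = 190.66 × 0.977075 = 186.2891
Value of long forward = (F − K)·e^(−rT) = (186.2891 − 171.76) · e^(−0.0219·11/12)
= 14.5291 × 0.980125 = 14.24
Short position value = −(long value) = -S$14.24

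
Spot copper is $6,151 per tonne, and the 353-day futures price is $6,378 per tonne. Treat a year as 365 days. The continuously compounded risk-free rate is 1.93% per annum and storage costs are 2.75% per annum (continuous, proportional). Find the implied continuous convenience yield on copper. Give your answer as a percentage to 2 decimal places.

0.93%

F = S·e^((r+u−y)T) ⇒ (r+u−y) = ln(F/S)/T
ln(6378/6151) = 0.036240; /T ⇒ 0.037472
y = r + u − ln(F/S)/T = 0.0193 + 0.0275 − 0.037472 = 0.009328
y = 0.93%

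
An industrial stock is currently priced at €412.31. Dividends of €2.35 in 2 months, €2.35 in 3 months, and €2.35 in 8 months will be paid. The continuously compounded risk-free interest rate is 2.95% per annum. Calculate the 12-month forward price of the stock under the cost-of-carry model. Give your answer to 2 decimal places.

€417.47

PV(dividends) I = 2.35·e^(−0.0295·2/12) + 2.35·e^(−0.0295·3/12) + 2.35·e^(−0.0295·8/12)
I = 2.3385 + 2.3327 + 2.3042 = 6.9754
F = (S − I)·e^(rT) = (412.31 − 6.9754) · e^(0.0295·12/12)
= 405.3346 · e^0.029500 = 405.3346 × 1.029939 = €417.47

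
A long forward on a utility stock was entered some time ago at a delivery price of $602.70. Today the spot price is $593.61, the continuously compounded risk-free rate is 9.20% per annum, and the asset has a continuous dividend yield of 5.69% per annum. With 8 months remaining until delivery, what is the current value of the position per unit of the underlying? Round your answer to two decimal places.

$4.67

Current fair forward for the remaining 8 months: F = S·e^((r − q)·T), (r − q) = 0.0920 − 0.0569 = 0.0351
F = 593.61 · e^(0.0351 × 8/12) = 593.61 × 1.023676 = 607.6643
Value of long forward = (F − K)·e^(−rT) = (607.6643 − 602.70) · e^(−0.0920·8/12)
= 4.9643 × 0.940510 = 4.67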